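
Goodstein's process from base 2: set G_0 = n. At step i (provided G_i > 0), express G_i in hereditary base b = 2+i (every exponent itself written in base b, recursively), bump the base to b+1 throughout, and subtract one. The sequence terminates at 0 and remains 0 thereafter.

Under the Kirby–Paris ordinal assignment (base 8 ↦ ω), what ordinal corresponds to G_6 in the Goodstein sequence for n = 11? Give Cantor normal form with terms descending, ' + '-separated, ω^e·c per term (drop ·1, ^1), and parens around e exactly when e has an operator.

step 0: 11 = 2^(2 + 1) + 2 + 1; sub 3 for 2: 3^(3 + 1) + 3 + 1; = 85; G_1 = 85−1 = 84
step 1: 84 = 3^(3 + 1) + 3; sub 4 for 3: 4^(4 + 1) + 4; = 1028; G_2 = 1028−1 = 1027
step 2: 1027 = 4^(4 + 1) + 3; sub 5 for 4: 5^(5 + 1) + 3; = 15628; G_3 = 15628−1 = 15627
step 3: 15627 = 5^(5 + 1) + 2; sub 6 for 5: 6^(6 + 1) + 2; = 279938; G_4 = 279938−1 = 279937
step 4: 279937 = 6^(6 + 1) + 1; sub 7 for 6: 7^(7 + 1) + 1; = 5764802; G_5 = 5764802−1 = 5764801
step 5: 5764801 = 7^(7 + 1); sub 8 for 7: 8^(8 + 1); = 134217728; G_6 = 134217728−1 = 134217727

ω^ω·7 + ω^7·7 + ω^6·7 + ω^5·7 + ω^4·7 + ω^3·7 + ω^2·7 + ω·7 + 7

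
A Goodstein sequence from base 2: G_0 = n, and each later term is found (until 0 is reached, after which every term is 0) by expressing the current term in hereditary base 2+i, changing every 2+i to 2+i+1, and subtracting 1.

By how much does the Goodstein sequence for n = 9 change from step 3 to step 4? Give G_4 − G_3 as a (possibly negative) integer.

G_0 = 9. HB_2(9) = 2^(2 + 1) + 1. Bump = 82. G_1 = 81.
G_1 = 81. HB_3(81) = 3^(3 + 1). Bump = 1024. G_2 = 1023.
G_2 = 1023. HB_4(1023) = 3·4^4 + 3·4^3 + 3·4^2 + 3·4 + 3. Bump = 9843. G_3 = 9842.
G_3 = 9842. HB_5(9842) = 3·5^5 + 3·5^3 + 3·5^2 + 3·5 + 2. Bump = 140744. G_4 = 140743.

130901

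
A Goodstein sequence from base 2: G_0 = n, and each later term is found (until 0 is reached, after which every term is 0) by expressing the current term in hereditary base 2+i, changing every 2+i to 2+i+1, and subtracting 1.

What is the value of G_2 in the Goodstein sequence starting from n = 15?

1283

base 2: 15 = 2^(2 + 1) + 2^2 + 2 + 1; at 3: 3^(3 + 1) + 3^3 + 3 + 1 = 112; next = 111
base 3: 111 = 3^(3 + 1) + 3^3 + 3; at 4: 4^(4 + 1) + 4^4 + 4 = 1284; next = 1283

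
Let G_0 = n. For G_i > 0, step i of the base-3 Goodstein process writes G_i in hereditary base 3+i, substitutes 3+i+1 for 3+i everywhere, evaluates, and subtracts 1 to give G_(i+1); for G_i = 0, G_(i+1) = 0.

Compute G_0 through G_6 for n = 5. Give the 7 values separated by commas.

5, 5, 5, 5, 4, 3, 2

[0] 5 ≡ 3 + 2 (base 3). Lift 4: 6. −1: 5.
[1] 5 ≡ 4 + 1 (base 4). Lift 5: 6. −1: 5.
[2] 5 ≡ 5 (base 5). Lift 6: 6. −1: 5.
[3] 5 ≡ 5 (base 6). Lift 7: 5. −1: 4.
[4] 4 ≡ 4 (base 7). Lift 8: 4. −1: 3.
[5] 3 ≡ 3 (base 8). Lift 9: 3. −1: 2.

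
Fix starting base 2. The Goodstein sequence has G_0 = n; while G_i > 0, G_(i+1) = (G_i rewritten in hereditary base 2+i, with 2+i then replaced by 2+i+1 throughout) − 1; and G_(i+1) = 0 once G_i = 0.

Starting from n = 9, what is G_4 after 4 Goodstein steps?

140743

i=0: 9 = 2^(2 + 1) + 1 (b=2); 2→3: 3^(3 + 1) + 1 = 82; 82−1 = 81
i=1: 81 = 3^(3 + 1) (b=3); 3→4: 4^(4 + 1) = 1024; 1024−1 = 1023
i=2: 1023 = 3·4^4 + 3·4^3 + 3·4^2 + 3·4 + 3 (b=4); 4→5: 3·5^5 + 3·5^3 + 3·5^2 + 3·5 + 3 = 9843; 9843−1 = 9842
i=3: 9842 = 3·5^5 + 3·5^3 + 3·5^2 + 3·5 + 2 (b=5); 5→6: 3·6^6 + 3·6^3 + 3·6^2 + 3·6 + 2 = 140744; 140744−1 = 140743
i=4: 140743 = 3·6^6 + 3·6^3 + 3·6^2 + 3·6 + 1 (b=6); 6→7: 3·7^7 + 3·7^3 + 3·7^2 + 3·7 + 1 = 2471827; 2471827−1 = 2471826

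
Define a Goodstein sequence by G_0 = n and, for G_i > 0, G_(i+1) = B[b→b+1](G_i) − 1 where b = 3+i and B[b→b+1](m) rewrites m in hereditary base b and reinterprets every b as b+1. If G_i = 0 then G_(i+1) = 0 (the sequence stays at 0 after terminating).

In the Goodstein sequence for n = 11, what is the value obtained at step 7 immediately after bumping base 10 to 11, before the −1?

11 —HB3→ 3^2 + 2 —bump→ 4^2 + 2 = 18 —(−1)→ 17
17 —HB4→ 4^2 + 1 —bump→ 5^2 + 1 = 26 —(−1)→ 25
25 —HB5→ 5^2 —bump→ 6^2 = 36 —(−1)→ 35
35 —HB6→ 5·6 + 5 —bump→ 5·7 + 5 = 40 —(−1)→ 39
39 —HB7→ 5·7 + 4 —bump→ 5·8 + 4 = 44 —(−1)→ 43
43 —HB8→ 5·8 + 3 —bump→ 5·9 + 3 = 48 —(−1)→ 47
47 —HB9→ 5·9 + 2 —bump→ 5·10 + 2 = 52 —(−1)→ 51

56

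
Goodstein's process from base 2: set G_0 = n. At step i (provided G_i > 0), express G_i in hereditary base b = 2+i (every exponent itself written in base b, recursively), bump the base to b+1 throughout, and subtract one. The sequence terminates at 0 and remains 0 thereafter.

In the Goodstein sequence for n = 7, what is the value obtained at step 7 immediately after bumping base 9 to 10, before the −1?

77777776

7 —HB2→ 2^2 + 2 + 1 —bump→ 3^3 + 3 + 1 = 31 —(−1)→ 30
30 —HB3→ 3^3 + 3 —bump→ 4^4 + 4 = 260 —(−1)→ 259
259 —HB4→ 4^4 + 3 —bump→ 5^5 + 3 = 3128 —(−1)→ 3127
3127 —HB5→ 5^5 + 2 —bump→ 6^6 + 2 = 46658 —(−1)→ 46657
46657 —HB6→ 6^6 + 1 —bump→ 7^7 + 1 = 823544 —(−1)→ 823543
823543 —HB7→ 7^7 —bump→ 8^8 = 16777216 —(−1)→ 16777215
16777215 —HB8→ 7·8^7 + 7·8^6 + 7·8^5 + 7·8^4 + 7·8^3 + 7·8^2 + 7·8 + 7 —bump→ 7·9^7 + 7·9^6 + 7·9^5 + 7·9^4 + 7·9^3 + 7·9^2 + 7·9 + 7 = 37665880 —(−1)→ 37665879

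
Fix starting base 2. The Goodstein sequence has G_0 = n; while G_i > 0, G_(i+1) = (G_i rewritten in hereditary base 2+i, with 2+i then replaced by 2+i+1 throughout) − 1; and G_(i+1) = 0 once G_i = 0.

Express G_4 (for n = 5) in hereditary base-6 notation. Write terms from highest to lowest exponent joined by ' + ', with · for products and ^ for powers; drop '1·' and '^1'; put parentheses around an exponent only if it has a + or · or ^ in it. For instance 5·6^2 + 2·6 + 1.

3·6^3 + 3·6^2 + 3·6 + 1

i=0: 5 = 2^2 + 1 (b=2); 2→3: 3^3 + 1 = 28; 28−1 = 27
i=1: 27 = 3^3 (b=3); 3→4: 4^4 = 256; 256−1 = 255
i=2: 255 = 3·4^3 + 3·4^2 + 3·4 + 3 (b=4); 4→5: 3·5^3 + 3·5^2 + 3·5 + 3 = 468; 468−1 = 467
i=3: 467 = 3·5^3 + 3·5^2 + 3·5 + 2 (b=5); 5→6: 3·6^3 + 3·6^2 + 3·6 + 2 = 776; 776−1 = 775
i=4: 775 = 3·6^3 + 3·6^2 + 3·6 + 1 (b=6); 6→7: 3·7^3 + 3·7^2 + 3·7 + 1 = 1198; 1198−1 = 1197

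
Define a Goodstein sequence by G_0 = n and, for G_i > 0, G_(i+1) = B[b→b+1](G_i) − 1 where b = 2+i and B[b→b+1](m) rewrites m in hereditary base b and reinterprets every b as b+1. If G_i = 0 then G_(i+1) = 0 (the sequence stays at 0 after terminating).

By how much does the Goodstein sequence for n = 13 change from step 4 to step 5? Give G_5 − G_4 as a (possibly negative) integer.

G_0 = 13. HB_2(13) = 2^(2 + 1) + 2^2 + 1. Bump = 109. G_1 = 108.
G_1 = 108. HB_3(108) = 3^(3 + 1) + 3^3. Bump = 1280. G_2 = 1279.
G_2 = 1279. HB_4(1279) = 4^(4 + 1) + 3·4^3 + 3·4^2 + 3·4 + 3. Bump = 16093. G_3 = 16092.
G_3 = 16092. HB_5(16092) = 5^(5 + 1) + 3·5^3 + 3·5^2 + 3·5 + 2. Bump = 280712. G_4 = 280711.
G_4 = 280711. HB_6(280711) = 6^(6 + 1) + 3·6^3 + 3·6^2 + 3·6 + 1. Bump = 5765999. G_5 = 5765998.

5485287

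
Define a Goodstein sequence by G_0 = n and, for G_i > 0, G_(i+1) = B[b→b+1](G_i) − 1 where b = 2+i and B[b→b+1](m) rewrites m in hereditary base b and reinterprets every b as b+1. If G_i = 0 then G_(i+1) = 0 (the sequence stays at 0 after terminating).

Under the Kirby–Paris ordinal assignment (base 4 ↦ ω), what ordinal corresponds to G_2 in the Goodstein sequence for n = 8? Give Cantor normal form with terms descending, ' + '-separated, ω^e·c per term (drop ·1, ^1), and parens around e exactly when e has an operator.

ω^ω·2 + ω^2·2 + ω·2 + 1

G_0=8  [base 2] 2^(2 + 1)  →[2↦3]→  3^(3 + 1) = 81  −1 ⇒ G_1=80
G_1=80  [base 3] 2·3^3 + 2·3^2 + 2·3 + 2  →[3↦4]→  2·4^4 + 2·4^2 + 2·4 + 2 = 554  −1 ⇒ G_2=553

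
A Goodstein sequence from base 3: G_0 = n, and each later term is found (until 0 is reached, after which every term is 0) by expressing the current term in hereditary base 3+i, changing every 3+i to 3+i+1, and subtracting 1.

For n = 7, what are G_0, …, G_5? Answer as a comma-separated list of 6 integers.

7, 8, 9, 9, 9, 9

7 —HB3→ 2·3 + 1 —bump→ 2·4 + 1 = 9 —(−1)→ 8
8 —HB4→ 2·4 —bump→ 2·5 = 10 —(−1)→ 9
9 —HB5→ 5 + 4 —bump→ 6 + 4 = 10 —(−1)→ 9
9 —HB6→ 6 + 3 —bump→ 7 + 3 = 10 —(−1)→ 9
9 —HB7→ 7 + 2 —bump→ 8 + 2 = 10 —(−1)→ 9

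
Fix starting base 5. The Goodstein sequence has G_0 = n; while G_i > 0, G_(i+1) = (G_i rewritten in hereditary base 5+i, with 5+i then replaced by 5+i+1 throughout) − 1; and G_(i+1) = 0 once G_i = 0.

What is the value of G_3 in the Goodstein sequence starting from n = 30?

67

G_0 = 30. HB_5(30) = 5^2 + 5. Bump = 42. G_1 = 41.
G_1 = 41. HB_6(41) = 6^2 + 5. Bump = 54. G_2 = 53.
G_2 = 53. HB_7(53) = 7^2 + 4. Bump = 68. G_3 = 67.
G_3 = 67. HB_8(67) = 8^2 + 3. Bump = 84. G_4 = 83.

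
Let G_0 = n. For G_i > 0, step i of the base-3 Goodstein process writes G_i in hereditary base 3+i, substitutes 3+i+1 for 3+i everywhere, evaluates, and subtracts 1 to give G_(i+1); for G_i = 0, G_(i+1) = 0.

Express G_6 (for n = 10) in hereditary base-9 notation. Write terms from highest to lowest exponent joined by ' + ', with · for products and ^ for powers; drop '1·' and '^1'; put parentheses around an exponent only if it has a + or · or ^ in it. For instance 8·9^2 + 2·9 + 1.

4·9

10 —HB3→ 3^2 + 1 —bump→ 4^2 + 1 = 17 —(−1)→ 16
16 —HB4→ 4^2 —bump→ 5^2 = 25 —(−1)→ 24
24 —HB5→ 4·5 + 4 —bump→ 4·6 + 4 = 28 —(−1)→ 27
27 —HB6→ 4·6 + 3 —bump→ 4·7 + 3 = 31 —(−1)→ 30
30 —HB7→ 4·7 + 2 —bump→ 4·8 + 2 = 34 —(−1)→ 33
33 —HB8→ 4·8 + 1 —bump→ 4·9 + 1 = 37 —(−1)→ 36
36 —HB9→ 4·9 —bump→ 4·10 = 40 —(−1)→ 39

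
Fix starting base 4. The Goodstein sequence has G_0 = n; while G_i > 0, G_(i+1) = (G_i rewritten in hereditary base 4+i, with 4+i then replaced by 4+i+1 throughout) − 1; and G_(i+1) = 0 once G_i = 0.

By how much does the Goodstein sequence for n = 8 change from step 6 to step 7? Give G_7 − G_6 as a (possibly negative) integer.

base 4: 8 = 2·4; at 5: 2·5 = 10; next = 9
base 5: 9 = 5 + 4; at 6: 6 + 4 = 10; next = 9
base 6: 9 = 6 + 3; at 7: 7 + 3 = 10; next = 9
base 7: 9 = 7 + 2; at 8: 8 + 2 = 10; next = 9
base 8: 9 = 8 + 1; at 9: 9 + 1 = 10; next = 9
base 9: 9 = 9; at 10: 10 = 10; next = 9
base 10: 9 = 9; at 11: 9 = 9; next = 8

-1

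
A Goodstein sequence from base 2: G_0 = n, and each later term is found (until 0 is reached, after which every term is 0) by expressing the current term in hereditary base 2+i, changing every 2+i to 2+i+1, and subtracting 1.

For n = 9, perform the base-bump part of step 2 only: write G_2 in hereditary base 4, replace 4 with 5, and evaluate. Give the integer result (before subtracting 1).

G_0=9  [base 2] 2^(2 + 1) + 1  →[2↦3]→  3^(3 + 1) + 1 = 82  −1 ⇒ G_1=81
G_1=81  [base 3] 3^(3 + 1)  →[3↦4]→  4^(4 + 1) = 1024  −1 ⇒ G_2=1023

9843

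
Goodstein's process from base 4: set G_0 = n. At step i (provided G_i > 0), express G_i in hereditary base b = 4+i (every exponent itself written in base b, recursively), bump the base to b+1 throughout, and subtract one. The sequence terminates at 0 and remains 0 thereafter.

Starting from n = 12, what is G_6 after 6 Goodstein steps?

(0) 12|_4 = 3·4 ↦ 3·5|_5 = 15 ⇒ 14
(1) 14|_5 = 2·5 + 4 ↦ 2·6 + 4|_6 = 16 ⇒ 15
(2) 15|_6 = 2·6 + 3 ↦ 2·7 + 3|_7 = 17 ⇒ 16
(3) 16|_7 = 2·7 + 2 ↦ 2·8 + 2|_8 = 18 ⇒ 17
(4) 17|_8 = 2·8 + 1 ↦ 2·9 + 1|_9 = 19 ⇒ 18
(5) 18|_9 = 2·9 ↦ 2·10|_10 = 20 ⇒ 19
(6) 19|_10 = 10 + 9 ↦ 11 + 9|_11 = 20 ⇒ 19

19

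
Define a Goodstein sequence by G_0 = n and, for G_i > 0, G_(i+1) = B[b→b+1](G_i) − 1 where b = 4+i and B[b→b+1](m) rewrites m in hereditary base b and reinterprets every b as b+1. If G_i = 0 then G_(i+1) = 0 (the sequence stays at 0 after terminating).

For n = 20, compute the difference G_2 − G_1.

G_0=20  [base 4] 4^2 + 4  →[4↦5]→  5^2 + 5 = 30  −1 ⇒ G_1=29
G_1=29  [base 5] 5^2 + 4  →[5↦6]→  6^2 + 4 = 40  −1 ⇒ G_2=39

10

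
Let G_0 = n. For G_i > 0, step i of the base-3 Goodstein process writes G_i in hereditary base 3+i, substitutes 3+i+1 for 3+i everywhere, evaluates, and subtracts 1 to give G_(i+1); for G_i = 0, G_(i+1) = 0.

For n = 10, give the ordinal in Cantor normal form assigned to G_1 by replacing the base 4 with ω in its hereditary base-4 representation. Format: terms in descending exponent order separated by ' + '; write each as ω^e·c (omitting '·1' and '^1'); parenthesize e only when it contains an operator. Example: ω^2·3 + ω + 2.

[0] 10 ≡ 3^2 + 1 (base 3). Lift 4: 17. −1: 16.
[1] 16 ≡ 4^2 (base 4). Lift 5: 25. −1: 24.

ω^2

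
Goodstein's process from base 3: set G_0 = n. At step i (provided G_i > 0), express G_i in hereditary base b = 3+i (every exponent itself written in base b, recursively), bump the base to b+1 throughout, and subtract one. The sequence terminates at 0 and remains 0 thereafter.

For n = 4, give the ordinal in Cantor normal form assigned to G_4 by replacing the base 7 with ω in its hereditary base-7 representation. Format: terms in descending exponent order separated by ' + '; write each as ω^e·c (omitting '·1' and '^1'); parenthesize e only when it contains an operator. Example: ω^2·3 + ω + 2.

4 —HB3→ 3 + 1 —bump→ 4 + 1 = 5 —(−1)→ 4
4 —HB4→ 4 —bump→ 5 = 5 —(−1)→ 4
4 —HB5→ 4 —bump→ 4 = 4 —(−1)→ 3
3 —HB6→ 3 —bump→ 3 = 3 —(−1)→ 2
2 —HB7→ 2 —bump→ 2 = 2 —(−1)→ 1

2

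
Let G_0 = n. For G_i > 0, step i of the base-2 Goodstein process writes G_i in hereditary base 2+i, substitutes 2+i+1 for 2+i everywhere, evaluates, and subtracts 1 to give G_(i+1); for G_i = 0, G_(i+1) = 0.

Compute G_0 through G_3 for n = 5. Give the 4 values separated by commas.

5, 27, 255, 467

i=0: 5 = 2^2 + 1 (b=2); 2→3: 3^3 + 1 = 28; 28−1 = 27
i=1: 27 = 3^3 (b=3); 3→4: 4^4 = 256; 256−1 = 255
i=2: 255 = 3·4^3 + 3·4^2 + 3·4 + 3 (b=4); 4→5: 3·5^3 + 3·5^2 + 3·5 + 3 = 468; 468−1 = 467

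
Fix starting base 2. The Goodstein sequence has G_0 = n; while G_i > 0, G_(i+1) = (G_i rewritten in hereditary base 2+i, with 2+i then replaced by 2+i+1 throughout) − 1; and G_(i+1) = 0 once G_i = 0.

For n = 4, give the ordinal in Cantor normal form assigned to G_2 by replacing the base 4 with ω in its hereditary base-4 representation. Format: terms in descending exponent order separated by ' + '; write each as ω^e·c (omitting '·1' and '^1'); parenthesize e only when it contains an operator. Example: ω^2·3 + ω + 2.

ω^2·2 + ω·2 + 1

base 2: 4 = 2^2; at 3: 3^3 = 27; next = 26
base 3: 26 = 2·3^2 + 2·3 + 2; at 4: 2·4^2 + 2·4 + 2 = 42; next = 41
base 4: 41 = 2·4^2 + 2·4 + 1; at 5: 2·5^2 + 2·5 + 1 = 61; next = 60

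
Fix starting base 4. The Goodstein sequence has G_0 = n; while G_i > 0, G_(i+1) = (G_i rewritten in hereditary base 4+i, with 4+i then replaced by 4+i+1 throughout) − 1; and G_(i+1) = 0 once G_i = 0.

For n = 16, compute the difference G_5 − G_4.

16 —HB4→ 4^2 —bump→ 5^2 = 25 —(−1)→ 24
24 —HB5→ 4·5 + 4 —bump→ 4·6 + 4 = 28 —(−1)→ 27
27 —HB6→ 4·6 + 3 —bump→ 4·7 + 3 = 31 —(−1)→ 30
30 —HB7→ 4·7 + 2 —bump→ 4·8 + 2 = 34 —(−1)→ 33
33 —HB8→ 4·8 + 1 —bump→ 4·9 + 1 = 37 —(−1)→ 36

3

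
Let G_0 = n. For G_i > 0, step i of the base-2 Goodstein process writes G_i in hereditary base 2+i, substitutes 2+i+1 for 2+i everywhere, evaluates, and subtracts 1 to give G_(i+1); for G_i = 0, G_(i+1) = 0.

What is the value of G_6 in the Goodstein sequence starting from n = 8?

i=0: 8 = 2^(2 + 1) (b=2); 2→3: 3^(3 + 1) = 81; 81−1 = 80
i=1: 80 = 2·3^3 + 2·3^2 + 2·3 + 2 (b=3); 3→4: 2·4^4 + 2·4^2 + 2·4 + 2 = 554; 554−1 = 553
i=2: 553 = 2·4^4 + 2·4^2 + 2·4 + 1 (b=4); 4→5: 2·5^5 + 2·5^2 + 2·5 + 1 = 6311; 6311−1 = 6310
i=3: 6310 = 2·5^5 + 2·5^2 + 2·5 (b=5); 5→6: 2·6^6 + 2·6^2 + 2·6 = 93396; 93396−1 = 93395
i=4: 93395 = 2·6^6 + 2·6^2 + 6 + 5 (b=6); 6→7: 2·7^7 + 2·7^2 + 7 + 5 = 1647196; 1647196−1 = 1647195
i=5: 1647195 = 2·7^7 + 2·7^2 + 7 + 4 (b=7); 7→8: 2·8^8 + 2·8^2 + 8 + 4 = 33554572; 33554572−1 = 33554571

33554571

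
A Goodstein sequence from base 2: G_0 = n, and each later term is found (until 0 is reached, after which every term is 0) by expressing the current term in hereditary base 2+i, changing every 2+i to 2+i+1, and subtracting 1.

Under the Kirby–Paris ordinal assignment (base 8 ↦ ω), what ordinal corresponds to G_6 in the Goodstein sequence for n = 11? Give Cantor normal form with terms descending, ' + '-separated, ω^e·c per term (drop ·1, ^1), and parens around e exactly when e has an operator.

base 2: 11 = 2^(2 + 1) + 2 + 1; at 3: 3^(3 + 1) + 3 + 1 = 85; next = 84
base 3: 84 = 3^(3 + 1) + 3; at 4: 4^(4 + 1) + 4 = 1028; next = 1027
base 4: 1027 = 4^(4 + 1) + 3; at 5: 5^(5 + 1) + 3 = 15628; next = 15627
base 5: 15627 = 5^(5 + 1) + 2; at 6: 6^(6 + 1) + 2 = 279938; next = 279937
base 6: 279937 = 6^(6 + 1) + 1; at 7: 7^(7 + 1) + 1 = 5764802; next = 5764801
base 7: 5764801 = 7^(7 + 1); at 8: 8^(8 + 1) = 134217728; next = 134217727
base 8: 134217727 = 7·8^8 + 7·8^7 + 7·8^6 + 7·8^5 + 7·8^4 + 7·8^3 + 7·8^2 + 7·8 + 7; at 9: 7·9^9 + 7·9^7 + 7·9^6 + 7·9^5 + 7·9^4 + 7·9^3 + 7·9^2 + 7·9 + 7 = 2749609303; next = 2749609302

ω^ω·7 + ω^7·7 + ω^6·7 + ω^5·7 + ω^4·7 + ω^3·7 + ω^2·7 + ω·7 + 7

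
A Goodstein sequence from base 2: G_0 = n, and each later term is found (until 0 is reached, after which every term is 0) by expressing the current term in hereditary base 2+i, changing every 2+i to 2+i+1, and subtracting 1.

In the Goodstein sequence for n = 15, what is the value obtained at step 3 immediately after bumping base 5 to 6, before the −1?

step 0: 15 = 2^(2 + 1) + 2^2 + 2 + 1; sub 3 for 2: 3^(3 + 1) + 3^3 + 3 + 1; = 112; G_1 = 112−1 = 111
step 1: 111 = 3^(3 + 1) + 3^3 + 3; sub 4 for 3: 4^(4 + 1) + 4^4 + 4; = 1284; G_2 = 1284−1 = 1283
step 2: 1283 = 4^(4 + 1) + 4^4 + 3; sub 5 for 4: 5^(5 + 1) + 5^5 + 3; = 18753; G_3 = 18753−1 = 18752
step 3: 18752 = 5^(5 + 1) + 5^5 + 2; sub 6 for 5: 6^(6 + 1) + 6^6 + 2; = 326594; G_4 = 326594−1 = 326593

326594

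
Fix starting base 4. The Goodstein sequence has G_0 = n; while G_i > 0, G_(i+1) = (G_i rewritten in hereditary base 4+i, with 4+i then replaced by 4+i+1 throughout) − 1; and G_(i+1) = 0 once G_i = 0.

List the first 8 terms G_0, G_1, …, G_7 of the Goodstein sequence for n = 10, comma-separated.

i=0: 10 = 2·4 + 2 (b=4); 4→5: 2·5 + 2 = 12; 12−1 = 11
i=1: 11 = 2·5 + 1 (b=5); 5→6: 2·6 + 1 = 13; 13−1 = 12
i=2: 12 = 2·6 (b=6); 6→7: 2·7 = 14; 14−1 = 13
i=3: 13 = 7 + 6 (b=7); 7→8: 8 + 6 = 14; 14−1 = 13
i=4: 13 = 8 + 5 (b=8); 8→9: 9 + 5 = 14; 14−1 = 13
i=5: 13 = 9 + 4 (b=9); 9→10: 10 + 4 = 14; 14−1 = 13
i=6: 13 = 10 + 3 (b=10); 10→11: 11 + 3 = 14; 14−1 = 13

10, 11, 12, 13, 13, 13, 13, 13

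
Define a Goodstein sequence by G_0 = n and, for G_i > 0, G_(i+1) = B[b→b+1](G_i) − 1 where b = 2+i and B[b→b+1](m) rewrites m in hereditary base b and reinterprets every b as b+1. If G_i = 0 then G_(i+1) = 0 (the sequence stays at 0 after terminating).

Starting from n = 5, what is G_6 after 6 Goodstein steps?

base 2: 5 = 2^2 + 1; at 3: 3^3 + 1 = 28; next = 27
base 3: 27 = 3^3; at 4: 4^4 = 256; next = 255
base 4: 255 = 3·4^3 + 3·4^2 + 3·4 + 3; at 5: 3·5^3 + 3·5^2 + 3·5 + 3 = 468; next = 467
base 5: 467 = 3·5^3 + 3·5^2 + 3·5 + 2; at 6: 3·6^3 + 3·6^2 + 3·6 + 2 = 776; next = 775
base 6: 775 = 3·6^3 + 3·6^2 + 3·6 + 1; at 7: 3·7^3 + 3·7^2 + 3·7 + 1 = 1198; next = 1197
base 7: 1197 = 3·7^3 + 3·7^2 + 3·7; at 8: 3·8^3 + 3·8^2 + 3·8 = 1752; next = 1751
base 8: 1751 = 3·8^3 + 3·8^2 + 2·8 + 7; at 9: 3·9^3 + 3·9^2 + 2·9 + 7 = 2455; next = 2454

1751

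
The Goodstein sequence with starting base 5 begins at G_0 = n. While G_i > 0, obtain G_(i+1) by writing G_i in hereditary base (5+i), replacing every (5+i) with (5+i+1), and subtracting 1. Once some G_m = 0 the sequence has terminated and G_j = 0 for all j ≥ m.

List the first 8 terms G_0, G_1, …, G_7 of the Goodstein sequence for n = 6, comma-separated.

6, 6, 6, 5, 4, 3, 2, 1

G_0=6  [base 5] 5 + 1  →[5↦6]→  6 + 1 = 7  −1 ⇒ G_1=6
G_1=6  [base 6] 6  →[6↦7]→  7 = 7  −1 ⇒ G_2=6
G_2=6  [base 7] 6  →[7↦8]→  6 = 6  −1 ⇒ G_3=5
G_3=5  [base 8] 5  →[8↦9]→  5 = 5  −1 ⇒ G_4=4
G_4=4  [base 9] 4  →[9↦10]→  4 = 4  −1 ⇒ G_5=3
G_5=3  [base 10] 3  →[10↦11]→  3 = 3  −1 ⇒ G_6=2
G_6=2  [base 11] 2  →[11↦12]→  2 = 2  −1 ⇒ G_7=1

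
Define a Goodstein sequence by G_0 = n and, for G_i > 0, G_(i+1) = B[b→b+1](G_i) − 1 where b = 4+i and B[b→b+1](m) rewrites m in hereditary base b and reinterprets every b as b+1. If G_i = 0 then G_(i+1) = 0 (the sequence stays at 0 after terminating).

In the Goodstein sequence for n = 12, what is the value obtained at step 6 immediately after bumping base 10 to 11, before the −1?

20

G_0 = 12. HB_4(12) = 3·4. Bump = 15. G_1 = 14.
G_1 = 14. HB_5(14) = 2·5 + 4. Bump = 16. G_2 = 15.
G_2 = 15. HB_6(15) = 2·6 + 3. Bump = 17. G_3 = 16.
G_3 = 16. HB_7(16) = 2·7 + 2. Bump = 18. G_4 = 17.
G_4 = 17. HB_8(17) = 2·8 + 1. Bump = 19. G_5 = 18.
G_5 = 18. HB_9(18) = 2·9. Bump = 20. G_6 = 19.
G_6 = 19. HB_10(19) = 10 + 9. Bump = 20. G_7 = 19.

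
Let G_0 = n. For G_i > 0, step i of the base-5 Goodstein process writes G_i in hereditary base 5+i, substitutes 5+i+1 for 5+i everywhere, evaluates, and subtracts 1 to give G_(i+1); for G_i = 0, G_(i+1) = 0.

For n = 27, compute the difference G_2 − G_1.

27 —HB5→ 5^2 + 2 —bump→ 6^2 + 2 = 38 —(−1)→ 37
37 —HB6→ 6^2 + 1 —bump→ 7^2 + 1 = 50 —(−1)→ 49

12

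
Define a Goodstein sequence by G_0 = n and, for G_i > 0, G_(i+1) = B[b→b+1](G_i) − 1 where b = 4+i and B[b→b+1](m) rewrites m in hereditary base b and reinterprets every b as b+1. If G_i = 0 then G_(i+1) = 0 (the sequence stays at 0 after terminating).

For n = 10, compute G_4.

13

10 —HB4→ 2·4 + 2 —bump→ 2·5 + 2 = 12 —(−1)→ 11
11 —HB5→ 2·5 + 1 —bump→ 2·6 + 1 = 13 —(−1)→ 12
12 —HB6→ 2·6 —bump→ 2·7 = 14 —(−1)→ 13
13 —HB7→ 7 + 6 —bump→ 8 + 6 = 14 —(−1)→ 13
13 —HB8→ 8 + 5 —bump→ 9 + 5 = 14 —(−1)→ 13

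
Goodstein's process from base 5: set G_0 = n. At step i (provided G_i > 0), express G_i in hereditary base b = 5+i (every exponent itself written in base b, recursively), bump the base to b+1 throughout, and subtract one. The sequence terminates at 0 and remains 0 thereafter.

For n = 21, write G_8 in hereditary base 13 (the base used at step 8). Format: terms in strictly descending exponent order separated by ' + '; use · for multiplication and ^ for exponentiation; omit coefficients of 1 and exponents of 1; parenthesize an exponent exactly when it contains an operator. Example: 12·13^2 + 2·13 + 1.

3·13

i=0: 21 = 4·5 + 1 (b=5); 5→6: 4·6 + 1 = 25; 25−1 = 24
i=1: 24 = 4·6 (b=6); 6→7: 4·7 = 28; 28−1 = 27
i=2: 27 = 3·7 + 6 (b=7); 7→8: 3·8 + 6 = 30; 30−1 = 29
i=3: 29 = 3·8 + 5 (b=8); 8→9: 3·9 + 5 = 32; 32−1 = 31
i=4: 31 = 3·9 + 4 (b=9); 9→10: 3·10 + 4 = 34; 34−1 = 33
i=5: 33 = 3·10 + 3 (b=10); 10→11: 3·11 + 3 = 36; 36−1 = 35
i=6: 35 = 3·11 + 2 (b=11); 11→12: 3·12 + 2 = 38; 38−1 = 37
i=7: 37 = 3·12 + 1 (b=12); 12→13: 3·13 + 1 = 40; 40−1 = 39
i=8: 39 = 3·13 (b=13); 13→14: 3·14 = 42; 42−1 = 41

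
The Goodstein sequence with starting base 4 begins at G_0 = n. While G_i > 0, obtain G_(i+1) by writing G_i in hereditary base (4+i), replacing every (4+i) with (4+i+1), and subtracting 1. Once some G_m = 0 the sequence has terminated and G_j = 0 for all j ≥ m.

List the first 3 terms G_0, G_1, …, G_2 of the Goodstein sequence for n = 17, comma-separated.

i=0: 17 = 4^2 + 1 (b=4); 4→5: 5^2 + 1 = 26; 26−1 = 25
i=1: 25 = 5^2 (b=5); 5→6: 6^2 = 36; 36−1 = 35

17, 25, 35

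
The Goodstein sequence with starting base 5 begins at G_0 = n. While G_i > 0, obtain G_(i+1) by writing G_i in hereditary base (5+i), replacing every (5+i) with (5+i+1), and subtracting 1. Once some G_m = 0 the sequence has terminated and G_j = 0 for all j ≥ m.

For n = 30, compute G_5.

30 —HB5→ 5^2 + 5 —bump→ 6^2 + 6 = 42 —(−1)→ 41
41 —HB6→ 6^2 + 5 —bump→ 7^2 + 5 = 54 —(−1)→ 53
53 —HB7→ 7^2 + 4 —bump→ 8^2 + 4 = 68 —(−1)→ 67
67 —HB8→ 8^2 + 3 —bump→ 9^2 + 3 = 84 —(−1)→ 83
83 —HB9→ 9^2 + 2 —bump→ 10^2 + 2 = 102 —(−1)→ 101
101 —HB10→ 10^2 + 1 —bump→ 11^2 + 1 = 122 —(−1)→ 121

101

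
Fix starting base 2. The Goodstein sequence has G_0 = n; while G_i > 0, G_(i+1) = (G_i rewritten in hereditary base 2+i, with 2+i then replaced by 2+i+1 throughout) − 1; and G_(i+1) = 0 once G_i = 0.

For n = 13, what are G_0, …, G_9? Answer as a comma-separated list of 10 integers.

13, 108, 1279, 16092, 280711, 5765998, 134219479, 3486786855, 100000003325, 3138428381103

base 2: 13 = 2^(2 + 1) + 2^2 + 1; at 3: 3^(3 + 1) + 3^3 + 1 = 109; next = 108
base 3: 108 = 3^(3 + 1) + 3^3; at 4: 4^(4 + 1) + 4^4 = 1280; next = 1279
base 4: 1279 = 4^(4 + 1) + 3·4^3 + 3·4^2 + 3·4 + 3; at 5: 5^(5 + 1) + 3·5^3 + 3·5^2 + 3·5 + 3 = 16093; next = 16092
base 5: 16092 = 5^(5 + 1) + 3·5^3 + 3·5^2 + 3·5 + 2; at 6: 6^(6 + 1) + 3·6^3 + 3·6^2 + 3·6 + 2 = 280712; next = 280711
base 6: 280711 = 6^(6 + 1) + 3·6^3 + 3·6^2 + 3·6 + 1; at 7: 7^(7 + 1) + 3·7^3 + 3·7^2 + 3·7 + 1 = 5765999; next = 5765998
base 7: 5765998 = 7^(7 + 1) + 3·7^3 + 3·7^2 + 3·7; at 8: 8^(8 + 1) + 3·8^3 + 3·8^2 + 3·8 = 134219480; next = 134219479
base 8: 134219479 = 8^(8 + 1) + 3·8^3 + 3·8^2 + 2·8 + 7; at 9: 9^(9 + 1) + 3·9^3 + 3·9^2 + 2·9 + 7 = 3486786856; next = 3486786855
base 9: 3486786855 = 9^(9 + 1) + 3·9^3 + 3·9^2 + 2·9 + 6; at 10: 10^(10 + 1) + 3·10^3 + 3·10^2 + 2·10 + 6 = 100000003326; next = 100000003325
base 10: 100000003325 = 10^(10 + 1) + 3·10^3 + 3·10^2 + 2·10 + 5; at 11: 11^(11 + 1) + 3·11^3 + 3·11^2 + 2·11 + 5 = 3138428381104; next = 3138428381103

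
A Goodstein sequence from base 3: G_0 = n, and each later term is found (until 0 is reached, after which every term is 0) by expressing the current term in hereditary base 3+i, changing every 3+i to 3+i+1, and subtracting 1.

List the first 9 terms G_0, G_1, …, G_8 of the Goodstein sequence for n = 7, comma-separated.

7, 8, 9, 9, 9, 9, 9, 9, 8

step 0: 7 = 2·3 + 1; sub 4 for 3: 2·4 + 1; = 9; G_1 = 9−1 = 8
step 1: 8 = 2·4; sub 5 for 4: 2·5; = 10; G_2 = 10−1 = 9
step 2: 9 = 5 + 4; sub 6 for 5: 6 + 4; = 10; G_3 = 10−1 = 9
step 3: 9 = 6 + 3; sub 7 for 6: 7 + 3; = 10; G_4 = 10−1 = 9
step 4: 9 = 7 + 2; sub 8 for 7: 8 + 2; = 10; G_5 = 10−1 = 9
step 5: 9 = 8 + 1; sub 9 for 8: 9 + 1; = 10; G_6 = 10−1 = 9
step 6: 9 = 9; sub 10 for 9: 10; = 10; G_7 = 10−1 = 9
step 7: 9 = 9; sub 11 for 10: 9; = 9; G_8 = 9−1 = 8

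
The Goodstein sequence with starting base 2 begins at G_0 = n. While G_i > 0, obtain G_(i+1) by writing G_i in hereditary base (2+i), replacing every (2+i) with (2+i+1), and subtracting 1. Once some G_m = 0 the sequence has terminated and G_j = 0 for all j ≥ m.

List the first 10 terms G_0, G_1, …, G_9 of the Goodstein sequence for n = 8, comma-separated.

step 0: 8 = 2^(2 + 1); sub 3 for 2: 3^(3 + 1); = 81; G_1 = 81−1 = 80
step 1: 80 = 2·3^3 + 2·3^2 + 2·3 + 2; sub 4 for 3: 2·4^4 + 2·4^2 + 2·4 + 2; = 554; G_2 = 554−1 = 553
step 2: 553 = 2·4^4 + 2·4^2 + 2·4 + 1; sub 5 for 4: 2·5^5 + 2·5^2 + 2·5 + 1; = 6311; G_3 = 6311−1 = 6310
step 3: 6310 = 2·5^5 + 2·5^2 + 2·5; sub 6 for 5: 2·6^6 + 2·6^2 + 2·6; = 93396; G_4 = 93396−1 = 93395
step 4: 93395 = 2·6^6 + 2·6^2 + 6 + 5; sub 7 for 6: 2·7^7 + 2·7^2 + 7 + 5; = 1647196; G_5 = 1647196−1 = 1647195
step 5: 1647195 = 2·7^7 + 2·7^2 + 7 + 4; sub 8 for 7: 2·8^8 + 2·8^2 + 8 + 4; = 33554572; G_6 = 33554572−1 = 33554571
step 6: 33554571 = 2·8^8 + 2·8^2 + 8 + 3; sub 9 for 8: 2·9^9 + 2·9^2 + 9 + 3; = 774841152; G_7 = 774841152−1 = 774841151
step 7: 774841151 = 2·9^9 + 2·9^2 + 9 + 2; sub 10 for 9: 2·10^10 + 2·10^2 + 10 + 2; = 20000000212; G_8 = 20000000212−1 = 20000000211
step 8: 20000000211 = 2·10^10 + 2·10^2 + 10 + 1; sub 11 for 10: 2·11^11 + 2·11^2 + 11 + 1; = 570623341476; G_9 = 570623341476−1 = 570623341475

8, 80, 553, 6310, 93395, 1647195, 33554571, 774841151, 20000000211, 570623341475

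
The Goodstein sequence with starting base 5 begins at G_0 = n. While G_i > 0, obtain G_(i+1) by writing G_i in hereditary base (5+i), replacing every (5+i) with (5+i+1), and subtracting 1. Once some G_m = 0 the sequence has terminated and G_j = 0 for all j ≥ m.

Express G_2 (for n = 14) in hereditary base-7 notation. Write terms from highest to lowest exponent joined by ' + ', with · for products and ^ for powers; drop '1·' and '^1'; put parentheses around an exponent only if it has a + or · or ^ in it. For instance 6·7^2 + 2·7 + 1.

base 5: 14 = 2·5 + 4; at 6: 2·6 + 4 = 16; next = 15
base 6: 15 = 2·6 + 3; at 7: 2·7 + 3 = 17; next = 16

2·7 + 2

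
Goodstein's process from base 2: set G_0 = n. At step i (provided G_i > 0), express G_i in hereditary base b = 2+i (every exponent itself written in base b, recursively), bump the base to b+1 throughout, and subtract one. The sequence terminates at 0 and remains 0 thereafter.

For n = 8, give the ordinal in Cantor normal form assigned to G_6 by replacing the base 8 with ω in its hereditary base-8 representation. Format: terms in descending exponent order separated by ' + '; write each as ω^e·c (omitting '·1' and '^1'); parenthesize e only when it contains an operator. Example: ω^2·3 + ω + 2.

ω^ω·2 + ω^2·2 + ω + 3

(0) 8|_2 = 2^(2 + 1) ↦ 3^(3 + 1)|_3 = 81 ⇒ 80
(1) 80|_3 = 2·3^3 + 2·3^2 + 2·3 + 2 ↦ 2·4^4 + 2·4^2 + 2·4 + 2|_4 = 554 ⇒ 553
(2) 553|_4 = 2·4^4 + 2·4^2 + 2·4 + 1 ↦ 2·5^5 + 2·5^2 + 2·5 + 1|_5 = 6311 ⇒ 6310
(3) 6310|_5 = 2·5^5 + 2·5^2 + 2·5 ↦ 2·6^6 + 2·6^2 + 2·6|_6 = 93396 ⇒ 93395
(4) 93395|_6 = 2·6^6 + 2·6^2 + 6 + 5 ↦ 2·7^7 + 2·7^2 + 7 + 5|_7 = 1647196 ⇒ 1647195
(5) 1647195|_7 = 2·7^7 + 2·7^2 + 7 + 4 ↦ 2·8^8 + 2·8^2 + 8 + 4|_8 = 33554572 ⇒ 33554571
(6) 33554571|_8 = 2·8^8 + 2·8^2 + 8 + 3 ↦ 2·9^9 + 2·9^2 + 9 + 3|_9 = 774841152 ⇒ 774841151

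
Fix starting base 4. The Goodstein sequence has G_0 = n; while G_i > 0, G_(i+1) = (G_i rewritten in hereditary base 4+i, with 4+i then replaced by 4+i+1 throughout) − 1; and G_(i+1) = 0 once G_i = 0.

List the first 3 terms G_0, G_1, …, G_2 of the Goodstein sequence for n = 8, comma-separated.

8, 9, 9

step 0: 8 = 2·4; sub 5 for 4: 2·5; = 10; G_1 = 10−1 = 9
step 1: 9 = 5 + 4; sub 6 for 5: 6 + 4; = 10; G_2 = 10−1 = 9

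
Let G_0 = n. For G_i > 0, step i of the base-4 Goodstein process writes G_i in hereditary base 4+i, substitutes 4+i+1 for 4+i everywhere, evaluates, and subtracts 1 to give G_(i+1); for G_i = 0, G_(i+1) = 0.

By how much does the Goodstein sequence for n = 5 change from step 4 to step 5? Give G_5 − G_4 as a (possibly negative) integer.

-1

step 0: 5 = 4 + 1; sub 5 for 4: 5 + 1; = 6; G_1 = 6−1 = 5
step 1: 5 = 5; sub 6 for 5: 6; = 6; G_2 = 6−1 = 5
step 2: 5 = 5; sub 7 for 6: 5; = 5; G_3 = 5−1 = 4
step 3: 4 = 4; sub 8 for 7: 4; = 4; G_4 = 4−1 = 3
step 4: 3 = 3; sub 9 for 8: 3; = 3; G_5 = 3−1 = 2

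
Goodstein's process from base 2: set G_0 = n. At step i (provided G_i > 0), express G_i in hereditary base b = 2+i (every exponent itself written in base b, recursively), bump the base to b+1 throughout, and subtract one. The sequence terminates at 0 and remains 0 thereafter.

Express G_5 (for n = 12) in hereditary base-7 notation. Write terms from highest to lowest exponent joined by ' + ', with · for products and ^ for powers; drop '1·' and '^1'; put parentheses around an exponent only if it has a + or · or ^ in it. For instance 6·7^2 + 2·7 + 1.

7^(7 + 1) + 2·7^2 + 7 + 4

G_0=12  [base 2] 2^(2 + 1) + 2^2  →[2↦3]→  3^(3 + 1) + 3^3 = 108  −1 ⇒ G_1=107
G_1=107  [base 3] 3^(3 + 1) + 2·3^2 + 2·3 + 2  →[3↦4]→  4^(4 + 1) + 2·4^2 + 2·4 + 2 = 1066  −1 ⇒ G_2=1065
G_2=1065  [base 4] 4^(4 + 1) + 2·4^2 + 2·4 + 1  →[4↦5]→  5^(5 + 1) + 2·5^2 + 2·5 + 1 = 15686  −1 ⇒ G_3=15685
G_3=15685  [base 5] 5^(5 + 1) + 2·5^2 + 2·5  →[5↦6]→  6^(6 + 1) + 2·6^2 + 2·6 = 280020  −1 ⇒ G_4=280019
G_4=280019  [base 6] 6^(6 + 1) + 2·6^2 + 6 + 5  →[6↦7]→  7^(7 + 1) + 2·7^2 + 7 + 5 = 5764911  −1 ⇒ G_5=5764910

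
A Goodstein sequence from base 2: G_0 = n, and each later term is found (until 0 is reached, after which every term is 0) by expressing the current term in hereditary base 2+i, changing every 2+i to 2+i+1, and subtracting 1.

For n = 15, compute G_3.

18752

base 2: 15 = 2^(2 + 1) + 2^2 + 2 + 1; at 3: 3^(3 + 1) + 3^3 + 3 + 1 = 112; next = 111
base 3: 111 = 3^(3 + 1) + 3^3 + 3; at 4: 4^(4 + 1) + 4^4 + 4 = 1284; next = 1283
base 4: 1283 = 4^(4 + 1) + 4^4 + 3; at 5: 5^(5 + 1) + 5^5 + 3 = 18753; next = 18752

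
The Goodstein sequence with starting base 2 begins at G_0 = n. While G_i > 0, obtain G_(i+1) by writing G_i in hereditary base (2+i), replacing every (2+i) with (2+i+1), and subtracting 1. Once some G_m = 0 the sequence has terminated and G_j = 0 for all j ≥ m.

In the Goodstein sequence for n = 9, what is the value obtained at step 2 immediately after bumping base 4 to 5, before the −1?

G_0 = 9. HB_2(9) = 2^(2 + 1) + 1. Bump = 82. G_1 = 81.
G_1 = 81. HB_3(81) = 3^(3 + 1). Bump = 1024. G_2 = 1023.
G_2 = 1023. HB_4(1023) = 3·4^4 + 3·4^3 + 3·4^2 + 3·4 + 3. Bump = 9843. G_3 = 9842.

9843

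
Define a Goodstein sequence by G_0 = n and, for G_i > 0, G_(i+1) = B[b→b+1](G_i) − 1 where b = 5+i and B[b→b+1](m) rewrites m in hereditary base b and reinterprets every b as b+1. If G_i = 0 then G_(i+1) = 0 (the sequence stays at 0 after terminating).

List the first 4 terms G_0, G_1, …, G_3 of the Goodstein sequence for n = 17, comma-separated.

17, 19, 21, 23

17 —HB5→ 3·5 + 2 —bump→ 3·6 + 2 = 20 —(−1)→ 19
19 —HB6→ 3·6 + 1 —bump→ 3·7 + 1 = 22 —(−1)→ 21
21 —HB7→ 3·7 —bump→ 3·8 = 24 —(−1)→ 23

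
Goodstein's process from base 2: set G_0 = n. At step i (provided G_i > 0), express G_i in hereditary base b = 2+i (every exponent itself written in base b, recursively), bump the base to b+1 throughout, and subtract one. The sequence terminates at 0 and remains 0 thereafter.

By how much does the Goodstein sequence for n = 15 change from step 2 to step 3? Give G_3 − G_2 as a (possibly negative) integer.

G_0 = 15. HB_2(15) = 2^(2 + 1) + 2^2 + 2 + 1. Bump = 112. G_1 = 111.
G_1 = 111. HB_3(111) = 3^(3 + 1) + 3^3 + 3. Bump = 1284. G_2 = 1283.
G_2 = 1283. HB_4(1283) = 4^(4 + 1) + 4^4 + 3. Bump = 18753. G_3 = 18752.

17469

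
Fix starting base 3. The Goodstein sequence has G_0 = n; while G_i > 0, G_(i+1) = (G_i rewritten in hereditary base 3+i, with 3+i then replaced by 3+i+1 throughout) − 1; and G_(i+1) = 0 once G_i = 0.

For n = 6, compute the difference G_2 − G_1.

(0) 6|_3 = 2·3 ↦ 2·4|_4 = 8 ⇒ 7
(1) 7|_4 = 4 + 3 ↦ 5 + 3|_5 = 8 ⇒ 7

0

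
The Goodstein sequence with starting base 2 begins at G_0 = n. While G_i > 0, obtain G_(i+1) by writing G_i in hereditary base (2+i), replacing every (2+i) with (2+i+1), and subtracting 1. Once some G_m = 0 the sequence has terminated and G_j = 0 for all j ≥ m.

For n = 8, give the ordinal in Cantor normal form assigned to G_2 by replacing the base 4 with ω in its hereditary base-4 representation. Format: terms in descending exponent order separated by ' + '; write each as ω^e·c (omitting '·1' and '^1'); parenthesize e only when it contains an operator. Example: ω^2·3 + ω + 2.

[0] 8 ≡ 2^(2 + 1) (base 2). Lift 3: 81. −1: 80.
[1] 80 ≡ 2·3^3 + 2·3^2 + 2·3 + 2 (base 3). Lift 4: 554. −1: 553.
[2] 553 ≡ 2·4^4 + 2·4^2 + 2·4 + 1 (base 4). Lift 5: 6311. −1: 6310.

ω^ω·2 + ω^2·2 + ω·2 + 1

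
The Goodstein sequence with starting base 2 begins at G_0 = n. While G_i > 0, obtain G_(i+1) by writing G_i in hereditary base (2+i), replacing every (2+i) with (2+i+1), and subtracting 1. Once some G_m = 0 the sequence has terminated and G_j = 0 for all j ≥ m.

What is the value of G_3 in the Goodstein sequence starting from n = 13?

16092

G_0 = 13. HB_2(13) = 2^(2 + 1) + 2^2 + 1. Bump = 109. G_1 = 108.
G_1 = 108. HB_3(108) = 3^(3 + 1) + 3^3. Bump = 1280. G_2 = 1279.
G_2 = 1279. HB_4(1279) = 4^(4 + 1) + 3·4^3 + 3·4^2 + 3·4 + 3. Bump = 16093. G_3 = 16092.
G_3 = 16092. HB_5(16092) = 5^(5 + 1) + 3·5^3 + 3·5^2 + 3·5 + 2. Bump = 280712. G_4 = 280711.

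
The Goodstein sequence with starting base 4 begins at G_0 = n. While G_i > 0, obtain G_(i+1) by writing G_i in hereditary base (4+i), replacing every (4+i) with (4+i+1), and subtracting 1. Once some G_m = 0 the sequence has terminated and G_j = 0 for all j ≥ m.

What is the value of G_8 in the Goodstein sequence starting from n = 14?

25

[0] 14 ≡ 3·4 + 2 (base 4). Lift 5: 17. −1: 16.
[1] 16 ≡ 3·5 + 1 (base 5). Lift 6: 19. −1: 18.
[2] 18 ≡ 3·6 (base 6). Lift 7: 21. −1: 20.
[3] 20 ≡ 2·7 + 6 (base 7). Lift 8: 22. −1: 21.
[4] 21 ≡ 2·8 + 5 (base 8). Lift 9: 23. −1: 22.
[5] 22 ≡ 2·9 + 4 (base 9). Lift 10: 24. −1: 23.
[6] 23 ≡ 2·10 + 3 (base 10). Lift 11: 25. −1: 24.
[7] 24 ≡ 2·11 + 2 (base 11). Lift 12: 26. −1: 25.
[8] 25 ≡ 2·12 + 1 (base 12). Lift 13: 27. −1: 26.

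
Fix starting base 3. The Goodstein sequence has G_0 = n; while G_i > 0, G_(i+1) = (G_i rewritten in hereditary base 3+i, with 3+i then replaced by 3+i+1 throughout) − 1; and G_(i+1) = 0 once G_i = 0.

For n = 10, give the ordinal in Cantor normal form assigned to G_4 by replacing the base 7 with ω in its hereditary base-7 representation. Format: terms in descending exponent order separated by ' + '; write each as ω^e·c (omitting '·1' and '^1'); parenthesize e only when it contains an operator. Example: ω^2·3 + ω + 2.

(0) 10|_3 = 3^2 + 1 ↦ 4^2 + 1|_4 = 17 ⇒ 16
(1) 16|_4 = 4^2 ↦ 5^2|_5 = 25 ⇒ 24
(2) 24|_5 = 4·5 + 4 ↦ 4·6 + 4|_6 = 28 ⇒ 27
(3) 27|_6 = 4·6 + 3 ↦ 4·7 + 3|_7 = 31 ⇒ 30
(4) 30|_7 = 4·7 + 2 ↦ 4·8 + 2|_8 = 34 ⇒ 33

ω·4 + 2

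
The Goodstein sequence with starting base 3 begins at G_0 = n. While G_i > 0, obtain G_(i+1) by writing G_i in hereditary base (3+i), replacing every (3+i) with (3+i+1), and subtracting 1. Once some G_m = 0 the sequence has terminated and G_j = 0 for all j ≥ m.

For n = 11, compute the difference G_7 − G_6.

4

base 3: 11 = 3^2 + 2; at 4: 4^2 + 2 = 18; next = 17
base 4: 17 = 4^2 + 1; at 5: 5^2 + 1 = 26; next = 25
base 5: 25 = 5^2; at 6: 6^2 = 36; next = 35
base 6: 35 = 5·6 + 5; at 7: 5·7 + 5 = 40; next = 39
base 7: 39 = 5·7 + 4; at 8: 5·8 + 4 = 44; next = 43
base 8: 43 = 5·8 + 3; at 9: 5·9 + 3 = 48; next = 47
base 9: 47 = 5·9 + 2; at 10: 5·10 + 2 = 52; next = 51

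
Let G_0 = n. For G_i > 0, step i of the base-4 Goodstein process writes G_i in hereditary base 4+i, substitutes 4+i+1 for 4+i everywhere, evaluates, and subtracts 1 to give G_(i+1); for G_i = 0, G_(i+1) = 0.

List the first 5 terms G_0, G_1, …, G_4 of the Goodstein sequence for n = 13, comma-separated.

13, 15, 17, 18, 19

(0) 13|_4 = 3·4 + 1 ↦ 3·5 + 1|_5 = 16 ⇒ 15
(1) 15|_5 = 3·5 ↦ 3·6|_6 = 18 ⇒ 17
(2) 17|_6 = 2·6 + 5 ↦ 2·7 + 5|_7 = 19 ⇒ 18
(3) 18|_7 = 2·7 + 4 ↦ 2·8 + 4|_8 = 20 ⇒ 19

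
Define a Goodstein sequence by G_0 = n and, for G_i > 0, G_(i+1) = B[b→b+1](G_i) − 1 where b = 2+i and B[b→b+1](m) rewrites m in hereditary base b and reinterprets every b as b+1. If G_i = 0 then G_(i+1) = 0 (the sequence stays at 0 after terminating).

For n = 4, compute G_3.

60

base 2: 4 = 2^2; at 3: 3^3 = 27; next = 26
base 3: 26 = 2·3^2 + 2·3 + 2; at 4: 2·4^2 + 2·4 + 2 = 42; next = 41
base 4: 41 = 2·4^2 + 2·4 + 1; at 5: 2·5^2 + 2·5 + 1 = 61; next = 60
base 5: 60 = 2·5^2 + 2·5; at 6: 2·6^2 + 2·6 = 84; next = 83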